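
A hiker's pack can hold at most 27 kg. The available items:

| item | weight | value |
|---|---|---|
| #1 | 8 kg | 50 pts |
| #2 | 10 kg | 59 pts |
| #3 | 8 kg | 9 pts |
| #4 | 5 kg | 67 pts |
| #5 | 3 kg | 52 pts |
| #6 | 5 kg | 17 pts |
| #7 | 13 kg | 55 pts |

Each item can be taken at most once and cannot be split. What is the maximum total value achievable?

228 pts

Check high-value combinations within 27 kg:
- #1+#2+#4+#5: weight 8+10+5+3=26, value 50+59+67+52=228
- #2+#4+#5+#6: weight 10+5+3+5=23, value 59+67+52+17=195
- #4+#5+#6+#7: weight 5+3+5+13=26, value 67+52+17+55=191
- #2+#3+#4+#5: weight 10+8+5+3=26, value 59+9+67+52=187
- #1+#4+#5+#6: weight 8+5+3+5=21, value 50+67+52+17=186
Best: 228 pts.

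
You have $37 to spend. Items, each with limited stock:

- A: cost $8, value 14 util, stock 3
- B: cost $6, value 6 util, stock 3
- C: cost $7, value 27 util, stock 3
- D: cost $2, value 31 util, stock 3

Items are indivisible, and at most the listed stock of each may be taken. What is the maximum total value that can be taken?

Best selections within cost 37 and stock limits:
- 1×A + 3×C + 3×D: cost 35, value 188
- 1×B + 3×C + 3×D: cost 33, value 180
Best: 188 util.

188 util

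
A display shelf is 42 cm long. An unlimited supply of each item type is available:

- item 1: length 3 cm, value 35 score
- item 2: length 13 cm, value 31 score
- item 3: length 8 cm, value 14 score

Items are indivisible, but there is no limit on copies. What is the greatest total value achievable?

Best value-per-unit is item 1 at 35/3, and filling with it alone uses length 14×3=42. No mix of the others beats 14×35 = 490.

490 score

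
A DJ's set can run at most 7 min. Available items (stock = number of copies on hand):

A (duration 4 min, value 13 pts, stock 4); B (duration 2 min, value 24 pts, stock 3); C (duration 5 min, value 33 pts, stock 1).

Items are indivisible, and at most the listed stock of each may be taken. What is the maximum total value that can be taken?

72 pts

Best selections within duration 7 and stock limits:
- 3×B: duration 6, value 72
- 1×B + 1×C: duration 7, value 57
- 2×B: duration 4, value 48
Best: 72 pts.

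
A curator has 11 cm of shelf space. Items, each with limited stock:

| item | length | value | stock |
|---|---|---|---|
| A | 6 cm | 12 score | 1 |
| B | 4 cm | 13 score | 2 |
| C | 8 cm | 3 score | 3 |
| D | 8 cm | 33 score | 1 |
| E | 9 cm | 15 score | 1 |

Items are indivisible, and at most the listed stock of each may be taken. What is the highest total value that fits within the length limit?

Best selections within length 11 and stock limits:
- 1×D: length 8, value 33
- 2×B: length 8, value 26
- 1×A + 1×B: length 10, value 25
- 1×E: length 9, value 15
Best: 33 score.

33 score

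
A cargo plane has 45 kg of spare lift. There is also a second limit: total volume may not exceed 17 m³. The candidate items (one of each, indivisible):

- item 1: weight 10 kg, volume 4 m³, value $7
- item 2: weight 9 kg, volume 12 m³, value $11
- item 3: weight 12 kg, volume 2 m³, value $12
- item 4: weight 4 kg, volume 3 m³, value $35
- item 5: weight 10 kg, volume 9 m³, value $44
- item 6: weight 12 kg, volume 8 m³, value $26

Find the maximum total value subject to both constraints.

Feasible sets respecting both limits:
- item 3+item 4+item 5: weight 26, volume 14, value 91
- item 1+item 4+item 5: weight 24, volume 16, value 86
- item 1+item 3+item 4+item 6: weight 38, volume 17, value 80
- item 4+item 5: weight 14, volume 12, value 79
Best: $91.

$91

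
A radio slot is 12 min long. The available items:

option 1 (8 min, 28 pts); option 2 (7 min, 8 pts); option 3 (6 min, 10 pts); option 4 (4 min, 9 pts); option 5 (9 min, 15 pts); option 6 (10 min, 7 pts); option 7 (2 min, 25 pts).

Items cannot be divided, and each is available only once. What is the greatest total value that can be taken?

Check high-value combinations within 12 min:
- option 1+option 7: duration 8+2=10, value 28+25=53
- option 3+option 4+option 7: duration 6+4+2=12, value 10+9+25=44
- option 5+option 7: duration 9+2=11, value 15+25=40
- option 1+option 4: duration 8+4=12, value 28+9=37
- option 3+option 7: duration 6+2=8, value 10+25=35
Best: 53 pts.

53 pts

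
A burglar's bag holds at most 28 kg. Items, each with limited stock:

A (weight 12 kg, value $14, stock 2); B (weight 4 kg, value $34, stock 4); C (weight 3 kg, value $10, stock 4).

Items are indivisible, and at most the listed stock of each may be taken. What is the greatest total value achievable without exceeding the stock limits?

$176

Top feasible selections:
- 4×B + 4×C: weight 28, value 176
- 4×B + 3×C: weight 25, value 166
Best: $176.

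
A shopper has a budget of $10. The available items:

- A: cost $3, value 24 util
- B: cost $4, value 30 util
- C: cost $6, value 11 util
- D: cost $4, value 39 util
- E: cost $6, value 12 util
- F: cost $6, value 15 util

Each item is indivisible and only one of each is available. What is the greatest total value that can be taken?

Check high-value combinations within $10:
- B+D: cost 4+4=8, value 30+39=69
- A+D: cost 3+4=7, value 24+39=63
- A+B: cost 3+4=7, value 24+30=54
Best: 69 util.

69 util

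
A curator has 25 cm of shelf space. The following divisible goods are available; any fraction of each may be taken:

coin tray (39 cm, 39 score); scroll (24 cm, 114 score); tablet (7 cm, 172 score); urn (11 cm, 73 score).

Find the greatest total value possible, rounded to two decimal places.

Take in order of value per unit:
- tablet (172/7 per unit): all 7 → value 172, running total 172.00
- urn (73/11 per unit): all 11 → value 73, running total 245.00
- scroll (114/24 per unit): 7 of 24 → value 7×114/24 = 33.2500, running total 278.25
Total 278.25.

278.25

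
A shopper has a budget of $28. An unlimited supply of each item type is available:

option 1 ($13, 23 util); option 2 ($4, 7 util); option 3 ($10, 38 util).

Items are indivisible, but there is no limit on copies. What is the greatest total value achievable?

Best value-per-unit is option 3 at 38/10; filling with it alone gives 2×38 = 76.
Optimal mix: 2×option 2 + 2×option 3 → cost 28, value 90.

90 util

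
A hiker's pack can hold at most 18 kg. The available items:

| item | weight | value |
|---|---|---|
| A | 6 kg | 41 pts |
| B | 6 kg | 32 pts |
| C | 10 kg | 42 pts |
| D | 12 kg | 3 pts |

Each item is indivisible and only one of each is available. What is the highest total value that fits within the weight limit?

This is a 0/1 knapsack; check combinations near the capacity.
- A+C: weight 6+10=16, value 41+42=83
- B+C: weight 6+10=16, value 32+42=74
- A+B: weight 6+6=12, value 41+32=73
- A+D: weight 6+12=18, value 41+3=44
- C: weight 10, value 42
Best: 83 pts.

83 pts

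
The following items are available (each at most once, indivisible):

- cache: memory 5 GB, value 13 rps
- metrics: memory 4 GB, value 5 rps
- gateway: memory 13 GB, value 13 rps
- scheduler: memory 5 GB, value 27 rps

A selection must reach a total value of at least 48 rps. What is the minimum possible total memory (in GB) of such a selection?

Subsets with value ≥ 48, sorted by total memory:
- cache+gateway+scheduler: memory 23, value 53
- cache+metrics+gateway+scheduler: memory 27, value 58
Minimum memory: 23 GB.

23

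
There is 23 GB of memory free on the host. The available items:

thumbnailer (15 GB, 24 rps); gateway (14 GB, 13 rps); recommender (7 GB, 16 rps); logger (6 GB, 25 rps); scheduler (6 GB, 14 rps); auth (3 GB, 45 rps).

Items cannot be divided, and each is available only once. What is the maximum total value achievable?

Check high-value combinations within 23 GB:
- recommender+logger+scheduler+auth: memory 7+6+6+3=22, value 16+25+14+45=100
- recommender+logger+auth: memory 7+6+3=16, value 16+25+45=86
- logger+scheduler+auth: memory 6+6+3=15, value 25+14+45=84
- gateway+logger+auth: memory 14+6+3=23, value 13+25+45=83
- recommender+scheduler+auth: memory 7+6+3=16, value 16+14+45=75
Best: 100 rps.

100 rps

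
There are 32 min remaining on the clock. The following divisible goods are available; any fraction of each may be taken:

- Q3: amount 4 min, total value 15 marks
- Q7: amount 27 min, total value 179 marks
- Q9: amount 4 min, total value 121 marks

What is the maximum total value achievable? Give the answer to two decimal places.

303.75

Take in order of value per unit:
- Q9 (121/4 per unit): all 4 → value 121, running total 121.00
- Q7 (179/27 per unit): all 27 → value 179, running total 300.00
- Q3 (15/4 per unit): 1 of 4 → value 1×15/4 = 3.7500, running total 303.75
Total 303.75.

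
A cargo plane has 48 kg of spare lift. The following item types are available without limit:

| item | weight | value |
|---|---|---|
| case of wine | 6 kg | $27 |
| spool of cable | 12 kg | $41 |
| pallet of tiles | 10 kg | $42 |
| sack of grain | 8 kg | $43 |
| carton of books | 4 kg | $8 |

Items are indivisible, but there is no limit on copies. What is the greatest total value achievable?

Best value-per-unit is sack of grain at 43/8, and filling with it alone uses weight 6×8=48. No mix of the others beats 6×43 = 258.

$258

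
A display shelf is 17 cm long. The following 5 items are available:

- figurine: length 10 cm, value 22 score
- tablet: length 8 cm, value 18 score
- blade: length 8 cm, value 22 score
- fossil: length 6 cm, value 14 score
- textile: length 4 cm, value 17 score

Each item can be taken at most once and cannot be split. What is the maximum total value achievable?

Check high-value combinations within 17 cm:
- tablet+blade: length 8+8=16, value 18+22=40
- blade+textile: length 8+4=12, value 22+17=39
- figurine+textile: length 10+4=14, value 22+17=39
Best: 40 score.

40 score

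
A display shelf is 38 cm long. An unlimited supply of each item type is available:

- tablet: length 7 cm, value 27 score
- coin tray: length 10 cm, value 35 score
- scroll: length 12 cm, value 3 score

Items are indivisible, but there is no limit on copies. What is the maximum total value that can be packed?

Best value-per-unit is tablet at 27/7; filling with it alone gives 5×27 = 135.
Optimal mix: 4×tablet + 1×coin tray → length 38, value 143.

143 score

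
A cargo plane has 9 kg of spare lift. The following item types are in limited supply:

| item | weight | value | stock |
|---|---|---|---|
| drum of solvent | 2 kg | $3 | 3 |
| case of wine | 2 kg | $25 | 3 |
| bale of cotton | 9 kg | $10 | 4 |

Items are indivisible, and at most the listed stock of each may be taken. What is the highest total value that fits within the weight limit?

Top feasible selections:
- 1×drum of solvent + 3×case of wine: weight 8, value 78
- 3×case of wine: weight 6, value 75
Best: $78.

$78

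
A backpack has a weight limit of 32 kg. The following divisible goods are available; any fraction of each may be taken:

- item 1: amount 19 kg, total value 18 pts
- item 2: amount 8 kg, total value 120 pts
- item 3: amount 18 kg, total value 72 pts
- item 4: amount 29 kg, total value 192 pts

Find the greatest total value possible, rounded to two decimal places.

278.90

Take in order of value per unit:
- item 2 (120/8 per unit): all 8 → value 120, running total 120.00
- item 4 (192/29 per unit): 24 of 29 → value 24×192/29 = 158.8966, running total 278.90
Total 278.90.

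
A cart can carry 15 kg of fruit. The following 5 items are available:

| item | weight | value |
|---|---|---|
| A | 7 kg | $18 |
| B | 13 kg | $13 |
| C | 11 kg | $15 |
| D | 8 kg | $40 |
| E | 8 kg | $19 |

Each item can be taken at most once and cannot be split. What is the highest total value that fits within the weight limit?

$58

Check high-value combinations within 15 kg:
- A+D: weight 7+8=15, value 18+40=58
- D: weight 8, value 40
- A+E: weight 7+8=15, value 18+19=37
- E: weight 8, value 19
Best: $58.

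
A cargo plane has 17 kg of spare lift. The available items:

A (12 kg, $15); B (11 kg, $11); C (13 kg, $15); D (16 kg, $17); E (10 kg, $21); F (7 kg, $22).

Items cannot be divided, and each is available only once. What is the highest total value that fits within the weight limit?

Check high-value combinations within 17 kg:
- E+F: weight 10+7=17, value 21+22=43
- F: weight 7, value 22
- E: weight 10, value 21
Best: $43.

$43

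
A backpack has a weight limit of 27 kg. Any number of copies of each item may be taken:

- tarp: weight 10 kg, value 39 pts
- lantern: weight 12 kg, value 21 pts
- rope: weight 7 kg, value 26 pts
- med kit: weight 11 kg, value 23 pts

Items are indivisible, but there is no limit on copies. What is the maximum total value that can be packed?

Best value-per-unit is tarp at 39/10; filling with it alone gives 2×39 = 78.
Optimal mix: 2×tarp + 1×rope → weight 27, value 104.

104 pts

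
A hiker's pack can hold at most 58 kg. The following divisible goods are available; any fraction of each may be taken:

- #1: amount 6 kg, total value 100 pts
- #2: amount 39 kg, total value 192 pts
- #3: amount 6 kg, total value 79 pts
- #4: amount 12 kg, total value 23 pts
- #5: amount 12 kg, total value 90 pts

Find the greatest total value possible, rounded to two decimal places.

436.38

Take in order of value per unit:
- #1 (100/6 per unit): all 6 → value 100, running total 100.00
- #3 (79/6 per unit): all 6 → value 79, running total 179.00
- #5 (90/12 per unit): all 12 → value 90, running total 269.00
- #2 (192/39 per unit): 34 of 39 → value 34×192/39 = 167.3846, running total 436.38
Total 436.38.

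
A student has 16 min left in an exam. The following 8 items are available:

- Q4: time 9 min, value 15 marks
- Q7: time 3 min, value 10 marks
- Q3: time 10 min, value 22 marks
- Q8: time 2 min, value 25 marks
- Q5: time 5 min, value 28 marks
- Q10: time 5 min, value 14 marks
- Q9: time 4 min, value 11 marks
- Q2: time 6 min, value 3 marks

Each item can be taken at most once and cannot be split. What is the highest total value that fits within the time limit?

78 marks

Check high-value combinations within 16 min:
- Q8+Q5+Q10+Q9: time 2+5+5+4=16, value 25+28+14+11=78
- Q7+Q8+Q5+Q10: time 3+2+5+5=15, value 10+25+28+14=77
- Q7+Q8+Q5+Q9: time 3+2+5+4=14, value 10+25+28+11=74
- Q4+Q8+Q5: time 9+2+5=16, value 15+25+28=68
Best: 78 marks.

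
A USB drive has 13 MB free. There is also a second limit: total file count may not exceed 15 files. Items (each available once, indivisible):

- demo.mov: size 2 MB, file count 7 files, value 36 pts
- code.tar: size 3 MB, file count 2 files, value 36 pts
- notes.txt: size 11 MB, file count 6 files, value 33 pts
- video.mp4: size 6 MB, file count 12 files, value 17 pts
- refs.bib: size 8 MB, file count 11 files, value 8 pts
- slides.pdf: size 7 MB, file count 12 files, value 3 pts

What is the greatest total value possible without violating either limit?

72 pts

Feasible sets respecting both limits:
- demo.mov+code.tar: size 5, file count 9, value 72
- demo.mov+notes.txt: size 13, file count 13, value 69
- code.tar+video.mp4: size 9, file count 14, value 53
Best: 72 pts.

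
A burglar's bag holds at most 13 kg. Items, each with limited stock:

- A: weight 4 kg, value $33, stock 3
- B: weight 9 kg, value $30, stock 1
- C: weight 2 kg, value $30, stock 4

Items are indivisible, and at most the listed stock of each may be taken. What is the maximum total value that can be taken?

$153

Best selections within weight 13 and stock limits:
- 1×A + 4×C: weight 12, value 153
- 2×A + 2×C: weight 12, value 126
- 1×A + 3×C: weight 10, value 123
- 4×C: weight 8, value 120
Best: $153.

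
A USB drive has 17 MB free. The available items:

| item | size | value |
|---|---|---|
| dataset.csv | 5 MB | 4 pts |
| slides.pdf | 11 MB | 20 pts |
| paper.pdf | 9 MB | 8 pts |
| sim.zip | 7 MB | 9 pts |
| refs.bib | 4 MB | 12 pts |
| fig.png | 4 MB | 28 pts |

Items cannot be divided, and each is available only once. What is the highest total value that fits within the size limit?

Check high-value combinations within 17 MB:
- sim.zip+refs.bib+fig.png: size 7+4+4=15, value 9+12+28=49
- slides.pdf+fig.png: size 11+4=15, value 20+28=48
- paper.pdf+refs.bib+fig.png: size 9+4+4=17, value 8+12+28=48
- dataset.csv+refs.bib+fig.png: size 5+4+4=13, value 4+12+28=44
- dataset.csv+sim.zip+fig.png: size 5+7+4=16, value 4+9+28=41
Best: 49 pts.

49 pts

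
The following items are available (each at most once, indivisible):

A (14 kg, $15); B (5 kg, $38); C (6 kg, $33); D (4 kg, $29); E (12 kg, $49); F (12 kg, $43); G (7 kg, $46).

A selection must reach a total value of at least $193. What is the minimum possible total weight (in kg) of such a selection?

34

Subsets with value ≥ 193, sorted by total weight:
- B+C+D+E+G: weight 34, value 195
- B+D+E+F+G: weight 40, value 205
Minimum weight: 34 kg.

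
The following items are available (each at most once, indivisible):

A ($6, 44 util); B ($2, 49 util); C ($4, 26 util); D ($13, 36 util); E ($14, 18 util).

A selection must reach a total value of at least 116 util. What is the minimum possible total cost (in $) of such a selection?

Subsets with value ≥ 116, sorted by total cost:
- A+B+C: cost 12, value 119
- A+B+D: cost 21, value 129
- A+B+C+D: cost 25, value 155
- A+B+C+E: cost 26, value 137
Minimum cost: 12 $.

12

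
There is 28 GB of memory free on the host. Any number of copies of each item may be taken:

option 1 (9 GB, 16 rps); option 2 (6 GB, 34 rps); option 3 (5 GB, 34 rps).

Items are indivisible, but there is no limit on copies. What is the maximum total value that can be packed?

170 rps

Best value-per-unit is option 3 at 34/5; filling with it alone gives 5×34 = 170.
Optimal mix: 3×option 2 + 2×option 3 → memory 28, value 170.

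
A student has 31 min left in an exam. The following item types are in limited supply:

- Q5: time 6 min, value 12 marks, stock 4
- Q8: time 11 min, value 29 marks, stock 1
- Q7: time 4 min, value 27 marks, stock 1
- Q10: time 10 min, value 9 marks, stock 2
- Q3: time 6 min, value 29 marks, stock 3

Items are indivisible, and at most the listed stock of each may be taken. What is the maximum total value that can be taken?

126 marks

Best selections within time 31 and stock limits:
- 1×Q5 + 1×Q7 + 3×Q3: time 28, value 126
- 1×Q8 + 3×Q3: time 29, value 116
- 1×Q7 + 3×Q3: time 22, value 114
- 1×Q8 + 1×Q7 + 2×Q3: time 27, value 114
Best: 126 marks.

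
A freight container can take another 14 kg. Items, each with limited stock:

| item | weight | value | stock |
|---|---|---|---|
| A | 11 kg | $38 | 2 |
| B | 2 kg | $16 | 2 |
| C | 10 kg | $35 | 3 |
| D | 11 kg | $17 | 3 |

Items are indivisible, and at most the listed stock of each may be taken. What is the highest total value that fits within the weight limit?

Top feasible selections:
- 2×B + 1×C: weight 14, value 67
- 1×A + 1×B: weight 13, value 54
- 1×B + 1×C: weight 12, value 51
Best: $67.

$67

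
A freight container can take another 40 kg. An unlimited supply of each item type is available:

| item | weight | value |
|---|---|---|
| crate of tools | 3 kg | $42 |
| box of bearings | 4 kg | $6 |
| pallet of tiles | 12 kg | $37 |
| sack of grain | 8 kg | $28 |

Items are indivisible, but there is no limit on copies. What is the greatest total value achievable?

Best value-per-unit is crate of tools at 42/3, and filling with it alone uses weight 13×3=39. No mix of the others beats 13×42 = 546.

$546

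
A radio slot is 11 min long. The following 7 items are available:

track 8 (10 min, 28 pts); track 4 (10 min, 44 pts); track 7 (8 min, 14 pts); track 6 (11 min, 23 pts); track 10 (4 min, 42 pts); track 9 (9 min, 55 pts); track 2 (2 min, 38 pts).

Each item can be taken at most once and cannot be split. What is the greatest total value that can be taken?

93 pts

Check high-value combinations within 11 min:
- track 9+track 2: duration 9+2=11, value 55+38=93
- track 10+track 2: duration 4+2=6, value 42+38=80
- track 9: duration 9, value 55
- track 7+track 2: duration 8+2=10, value 14+38=52
- track 4: duration 10, value 44
Best: 93 pts.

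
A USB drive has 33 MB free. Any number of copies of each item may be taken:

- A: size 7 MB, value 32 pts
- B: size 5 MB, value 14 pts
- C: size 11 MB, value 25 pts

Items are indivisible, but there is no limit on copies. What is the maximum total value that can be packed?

Best value-per-unit is A at 32/7; filling with it alone gives 4×32 = 128.
Optimal mix: 4×A + 1×B → size 33, value 142.

142 pts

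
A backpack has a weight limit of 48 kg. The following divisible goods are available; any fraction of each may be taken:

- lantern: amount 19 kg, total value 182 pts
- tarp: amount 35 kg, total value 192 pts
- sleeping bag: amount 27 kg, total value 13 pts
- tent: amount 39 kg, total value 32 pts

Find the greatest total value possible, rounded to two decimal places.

341.09

Take in order of value per unit:
- lantern (182/19 per unit): all 19 → value 182, running total 182.00
- tarp (192/35 per unit): 29 of 35 → value 29×192/35 = 159.0857, running total 341.09
Total 341.09.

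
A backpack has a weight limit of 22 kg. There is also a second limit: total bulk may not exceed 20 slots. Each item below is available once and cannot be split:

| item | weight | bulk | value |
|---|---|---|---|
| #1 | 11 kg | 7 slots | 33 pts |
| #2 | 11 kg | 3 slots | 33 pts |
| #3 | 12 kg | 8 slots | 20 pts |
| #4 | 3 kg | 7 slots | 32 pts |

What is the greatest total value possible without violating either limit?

Feasible sets respecting both limits:
- #1+#2: weight 22, bulk 10, value 66
- #1+#4: weight 14, bulk 14, value 65
- #2+#4: weight 14, bulk 10, value 65
- #3+#4: weight 15, bulk 15, value 52
Best: 66 pts.

66 pts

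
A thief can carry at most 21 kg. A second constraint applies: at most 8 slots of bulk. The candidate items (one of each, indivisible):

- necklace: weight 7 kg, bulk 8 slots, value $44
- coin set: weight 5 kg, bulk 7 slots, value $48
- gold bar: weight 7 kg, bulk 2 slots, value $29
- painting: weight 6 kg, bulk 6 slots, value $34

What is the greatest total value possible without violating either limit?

Feasible sets respecting both limits:
- gold bar+painting: weight 13, bulk 8, value 63
- coin set: weight 5, bulk 7, value 48
- necklace: weight 7, bulk 8, value 44
Best: $63.

$63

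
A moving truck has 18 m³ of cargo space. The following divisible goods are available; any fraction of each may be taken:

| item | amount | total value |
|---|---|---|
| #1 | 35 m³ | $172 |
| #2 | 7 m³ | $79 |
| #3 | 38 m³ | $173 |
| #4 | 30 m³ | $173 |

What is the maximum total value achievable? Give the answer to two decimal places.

Take in order of value per unit:
- #2 (79/7 per unit): all 7 → value 79, running total 79.00
- #4 (173/30 per unit): 11 of 30 → value 11×173/30 = 63.4333, running total 142.43
Total 142.43.

142.43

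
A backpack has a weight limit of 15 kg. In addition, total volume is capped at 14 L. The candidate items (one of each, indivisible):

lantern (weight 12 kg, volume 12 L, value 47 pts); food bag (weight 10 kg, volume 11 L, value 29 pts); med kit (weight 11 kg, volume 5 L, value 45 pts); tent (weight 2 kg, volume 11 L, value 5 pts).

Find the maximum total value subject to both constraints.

Feasible sets respecting both limits:
- lantern: weight 12, volume 12, value 47
- med kit: weight 11, volume 5, value 45
- food bag: weight 10, volume 11, value 29
- tent: weight 2, volume 11, value 5
Best: 47 pts.

47 pts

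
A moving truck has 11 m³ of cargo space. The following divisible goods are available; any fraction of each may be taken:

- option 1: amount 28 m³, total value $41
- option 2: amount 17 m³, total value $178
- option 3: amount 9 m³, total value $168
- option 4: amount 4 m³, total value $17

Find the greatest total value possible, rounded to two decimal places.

188.94

Take in order of value per unit:
- option 3 (168/9 per unit): all 9 → value 168, running total 168.00
- option 2 (178/17 per unit): 2 of 17 → value 2×178/17 = 20.9412, running total 188.94
Total 188.94.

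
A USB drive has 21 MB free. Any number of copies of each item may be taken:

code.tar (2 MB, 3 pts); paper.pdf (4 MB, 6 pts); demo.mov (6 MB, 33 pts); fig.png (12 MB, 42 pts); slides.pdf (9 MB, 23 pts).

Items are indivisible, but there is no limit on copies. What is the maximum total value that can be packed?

Best value-per-unit is demo.mov at 33/6; filling with it alone gives 3×33 = 99.
Optimal mix: 1×code.tar + 3×demo.mov → size 20, value 102.

102 pts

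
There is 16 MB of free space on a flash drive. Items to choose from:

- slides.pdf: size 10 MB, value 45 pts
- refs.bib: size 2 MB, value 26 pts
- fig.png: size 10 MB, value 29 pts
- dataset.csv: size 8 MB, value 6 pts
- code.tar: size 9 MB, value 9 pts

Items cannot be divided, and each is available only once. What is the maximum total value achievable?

71 pts

Check high-value combinations within 16 MB:
- slides.pdf+refs.bib: size 10+2=12, value 45+26=71
- refs.bib+fig.png: size 2+10=12, value 26+29=55
- slides.pdf: size 10, value 45
- refs.bib+code.tar: size 2+9=11, value 26+9=35
Best: 71 pts.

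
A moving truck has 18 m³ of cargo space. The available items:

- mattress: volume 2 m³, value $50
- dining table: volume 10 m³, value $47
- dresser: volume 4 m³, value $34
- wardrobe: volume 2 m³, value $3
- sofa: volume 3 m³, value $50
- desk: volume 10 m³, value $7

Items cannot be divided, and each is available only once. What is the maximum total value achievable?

Check high-value combinations within 18 m³:
- mattress+dining table+wardrobe+sofa: volume 2+10+2+3=17, value 50+47+3+50=150
- mattress+dining table+sofa: volume 2+10+3=15, value 50+47+50=147
- mattress+dresser+wardrobe+sofa: volume 2+4+2+3=11, value 50+34+3+50=137
- mattress+dresser+sofa: volume 2+4+3=9, value 50+34+50=134
Best: $150.

$150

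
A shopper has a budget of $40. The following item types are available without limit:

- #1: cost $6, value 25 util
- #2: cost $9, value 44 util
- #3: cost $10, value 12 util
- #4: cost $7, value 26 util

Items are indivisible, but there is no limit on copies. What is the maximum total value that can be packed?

183 util

Best value-per-unit is #2 at 44/9; filling with it alone gives 4×44 = 176.
Optimal mix: 1×#1 + 3×#2 + 1×#4 → cost 40, value 183.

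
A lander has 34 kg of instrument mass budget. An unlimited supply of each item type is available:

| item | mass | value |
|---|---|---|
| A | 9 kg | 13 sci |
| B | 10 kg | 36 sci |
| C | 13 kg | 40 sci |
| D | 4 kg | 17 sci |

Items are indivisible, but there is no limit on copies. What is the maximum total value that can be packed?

138 sci

Best value-per-unit is D at 17/4; filling with it alone gives 8×17 = 136.
Optimal mix: 1×B + 6×D → mass 34, value 138.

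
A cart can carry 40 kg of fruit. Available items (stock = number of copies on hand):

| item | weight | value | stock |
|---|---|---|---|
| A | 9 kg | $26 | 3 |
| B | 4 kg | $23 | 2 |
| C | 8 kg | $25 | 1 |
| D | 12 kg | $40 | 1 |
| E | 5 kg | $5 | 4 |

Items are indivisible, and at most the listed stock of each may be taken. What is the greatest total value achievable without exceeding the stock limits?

$138

Best selections within weight 40 and stock limits:
- 2×A + 2×B + 1×D: weight 38, value 138
- 1×A + 2×B + 1×C + 1×D: weight 37, value 137
- 3×A + 2×B + 1×E: weight 40, value 129
- 2×A + 2×B + 1×C + 1×E: weight 39, value 128
Best: $138.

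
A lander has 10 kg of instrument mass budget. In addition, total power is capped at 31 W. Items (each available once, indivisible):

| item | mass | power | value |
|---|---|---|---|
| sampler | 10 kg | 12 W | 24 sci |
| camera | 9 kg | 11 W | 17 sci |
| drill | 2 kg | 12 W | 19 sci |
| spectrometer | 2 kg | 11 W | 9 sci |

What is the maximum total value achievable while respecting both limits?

28 sci

Feasible sets respecting both limits:
- drill+spectrometer: mass 4, power 23, value 28
- sampler: mass 10, power 12, value 24
- drill: mass 2, power 12, value 19
Best: 28 sci.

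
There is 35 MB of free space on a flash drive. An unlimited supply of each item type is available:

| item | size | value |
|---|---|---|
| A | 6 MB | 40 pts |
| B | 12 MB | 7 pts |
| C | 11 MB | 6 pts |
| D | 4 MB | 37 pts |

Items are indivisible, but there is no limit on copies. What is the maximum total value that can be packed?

Best value-per-unit is D at 37/4; filling with it alone gives 8×37 = 296.
Optimal mix: 1×A + 7×D → size 34, value 299.

299 pts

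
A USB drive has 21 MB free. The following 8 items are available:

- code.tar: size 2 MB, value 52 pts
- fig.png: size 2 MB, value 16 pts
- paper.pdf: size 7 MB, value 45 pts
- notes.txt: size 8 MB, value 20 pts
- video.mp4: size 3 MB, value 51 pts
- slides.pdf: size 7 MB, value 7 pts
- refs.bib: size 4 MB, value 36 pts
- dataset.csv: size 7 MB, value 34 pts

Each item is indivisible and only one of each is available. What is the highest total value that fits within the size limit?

Check high-value combinations within 21 MB:
- code.tar+fig.png+paper.pdf+video.mp4+refs.bib: size 2+2+7+3+4=18, value 52+16+45+51+36=200
- code.tar+fig.png+paper.pdf+video.mp4+dataset.csv: size 2+2+7+3+7=21, value 52+16+45+51+34=198
- code.tar+fig.png+video.mp4+refs.bib+dataset.csv: size 2+2+3+4+7=18, value 52+16+51+36+34=189
- code.tar+paper.pdf+video.mp4+refs.bib: size 2+7+3+4=16, value 52+45+51+36=184
- code.tar+paper.pdf+video.mp4+dataset.csv: size 2+7+3+7=19, value 52+45+51+34=182
Best: 200 pts.

200 pts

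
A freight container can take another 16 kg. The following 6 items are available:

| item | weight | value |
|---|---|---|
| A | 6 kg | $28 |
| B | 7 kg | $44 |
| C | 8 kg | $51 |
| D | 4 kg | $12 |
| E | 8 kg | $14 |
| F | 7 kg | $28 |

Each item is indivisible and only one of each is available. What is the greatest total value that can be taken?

$95

Check high-value combinations within 16 kg:
- B+C: weight 7+8=15, value 44+51=95
- A+C: weight 6+8=14, value 28+51=79
- C+F: weight 8+7=15, value 51+28=79
Best: $95.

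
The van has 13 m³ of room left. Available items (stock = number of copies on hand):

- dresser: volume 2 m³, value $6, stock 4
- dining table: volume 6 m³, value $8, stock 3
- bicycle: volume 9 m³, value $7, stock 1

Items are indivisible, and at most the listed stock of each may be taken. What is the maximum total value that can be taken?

$26

Best selections within volume 13 and stock limits:
- 3×dresser + 1×dining table: volume 12, value 26
- 4×dresser: volume 8, value 24
- 2×dresser + 1×dining table: volume 10, value 20
Best: $26.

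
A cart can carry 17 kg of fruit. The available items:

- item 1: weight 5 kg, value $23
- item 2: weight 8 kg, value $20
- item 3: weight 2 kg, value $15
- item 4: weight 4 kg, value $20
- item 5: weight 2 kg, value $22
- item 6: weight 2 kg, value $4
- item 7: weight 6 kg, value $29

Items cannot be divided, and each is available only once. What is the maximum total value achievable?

Check high-value combinations within 17 kg:
- item 1+item 4+item 5+item 7: weight 5+4+2+6=17, value 23+20+22+29=94
- item 1+item 3+item 5+item 6+item 7: weight 5+2+2+2+6=17, value 23+15+22+4+29=93
- item 3+item 4+item 5+item 6+item 7: weight 2+4+2+2+6=16, value 15+20+22+4+29=90
Best: $94.

$94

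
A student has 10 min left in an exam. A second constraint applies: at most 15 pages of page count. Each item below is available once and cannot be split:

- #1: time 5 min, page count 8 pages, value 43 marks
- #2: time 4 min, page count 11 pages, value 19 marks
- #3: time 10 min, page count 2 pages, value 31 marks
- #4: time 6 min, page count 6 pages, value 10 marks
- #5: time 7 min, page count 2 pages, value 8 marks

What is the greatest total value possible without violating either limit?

43 marks

Feasible sets respecting both limits:
- #1: time 5, page count 8, value 43
- #3: time 10, page count 2, value 31
- #2: time 4, page count 11, value 19
- #4: time 6, page count 6, value 10
Best: 43 marks.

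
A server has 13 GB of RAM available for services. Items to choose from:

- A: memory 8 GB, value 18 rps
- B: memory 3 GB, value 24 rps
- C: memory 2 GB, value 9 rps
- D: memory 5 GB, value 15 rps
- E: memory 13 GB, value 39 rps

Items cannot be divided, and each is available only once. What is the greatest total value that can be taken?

51 rps

Check high-value combinations within 13 GB:
- A+B+C: memory 8+3+2=13, value 18+24+9=51
- B+C+D: memory 3+2+5=10, value 24+9+15=48
- A+B: memory 8+3=11, value 18+24=42
- B+D: memory 3+5=8, value 24+15=39
- E: memory 13, value 39
Best: 51 rps.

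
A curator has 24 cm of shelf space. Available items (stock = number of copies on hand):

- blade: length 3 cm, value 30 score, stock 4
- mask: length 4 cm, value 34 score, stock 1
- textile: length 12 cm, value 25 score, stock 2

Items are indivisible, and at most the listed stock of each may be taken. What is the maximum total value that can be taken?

Top feasible selections:
- 4×blade + 1×mask: length 16, value 154
- 4×blade + 1×textile: length 24, value 145
- 3×blade + 1×mask: length 13, value 124
Best: 154 score.

154 score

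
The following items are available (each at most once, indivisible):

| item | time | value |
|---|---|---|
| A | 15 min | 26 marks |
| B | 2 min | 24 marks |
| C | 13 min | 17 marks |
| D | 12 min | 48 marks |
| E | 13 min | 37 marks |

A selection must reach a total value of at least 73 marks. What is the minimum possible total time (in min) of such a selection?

25

Subsets with value ≥ 73, sorted by total time:
- D+E: time 25, value 85
- B+D+E: time 27, value 109
- B+C+D: time 27, value 89
Minimum time: 25 min.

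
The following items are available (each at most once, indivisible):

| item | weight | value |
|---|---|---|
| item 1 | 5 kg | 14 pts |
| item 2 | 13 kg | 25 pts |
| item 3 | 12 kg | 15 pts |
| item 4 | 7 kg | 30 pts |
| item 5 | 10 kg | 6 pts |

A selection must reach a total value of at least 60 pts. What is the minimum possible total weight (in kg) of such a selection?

25

Subsets with value ≥ 60, sorted by total weight:
- item 1+item 2+item 4: weight 25, value 69
- item 2+item 4+item 5: weight 30, value 61
Minimum weight: 25 kg.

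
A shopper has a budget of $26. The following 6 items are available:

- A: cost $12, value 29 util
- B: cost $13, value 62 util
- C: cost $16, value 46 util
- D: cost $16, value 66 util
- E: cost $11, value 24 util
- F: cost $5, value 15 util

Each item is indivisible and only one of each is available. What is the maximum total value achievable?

Check high-value combinations within $26:
- A+B: cost 12+13=25, value 29+62=91
- B+E: cost 13+11=24, value 62+24=86
- D+F: cost 16+5=21, value 66+15=81
- B+F: cost 13+5=18, value 62+15=77
Best: 91 util.

91 util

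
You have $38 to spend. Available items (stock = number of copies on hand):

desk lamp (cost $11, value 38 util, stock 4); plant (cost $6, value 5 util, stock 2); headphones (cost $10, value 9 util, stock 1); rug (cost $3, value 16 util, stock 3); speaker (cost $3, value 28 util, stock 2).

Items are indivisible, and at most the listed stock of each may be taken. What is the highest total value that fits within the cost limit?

180 util

Top feasible selections:
- 2×desk lamp + 3×rug + 2×speaker: cost 37, value 180
- 2×desk lamp + 2×rug + 2×speaker: cost 34, value 164
- 2×desk lamp + 1×plant + 1×rug + 2×speaker: cost 37, value 153
- 2×desk lamp + 3×rug + 1×speaker: cost 34, value 152
Best: 180 util.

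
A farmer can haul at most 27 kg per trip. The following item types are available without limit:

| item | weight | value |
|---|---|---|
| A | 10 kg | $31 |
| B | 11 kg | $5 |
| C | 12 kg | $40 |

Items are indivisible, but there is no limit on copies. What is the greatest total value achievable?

$80

Best value-per-unit is C at 40/12, and filling with it alone uses weight 2×12=24. No mix of the others beats 2×40 = 80.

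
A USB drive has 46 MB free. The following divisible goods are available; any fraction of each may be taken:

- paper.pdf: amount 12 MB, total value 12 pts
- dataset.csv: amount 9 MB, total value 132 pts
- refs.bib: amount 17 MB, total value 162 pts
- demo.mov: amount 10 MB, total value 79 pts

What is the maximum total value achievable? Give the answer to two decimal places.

Take in order of value per unit:
- dataset.csv (132/9 per unit): all 9 → value 132, running total 132.00
- refs.bib (162/17 per unit): all 17 → value 162, running total 294.00
- demo.mov (79/10 per unit): all 10 → value 79, running total 373.00
- paper.pdf (12/12 per unit): 10 of 12 → value 10×12/12 = 10.0000, running total 383.00
Total 383.00.

383.00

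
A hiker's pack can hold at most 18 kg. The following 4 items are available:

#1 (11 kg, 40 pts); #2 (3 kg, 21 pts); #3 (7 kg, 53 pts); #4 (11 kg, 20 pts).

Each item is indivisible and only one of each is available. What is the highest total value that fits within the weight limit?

93 pts

Check high-value combinations within 18 kg:
- #1+#3: weight 11+7=18, value 40+53=93
- #2+#3: weight 3+7=10, value 21+53=74
- #3+#4: weight 7+11=18, value 53+20=73
- #1+#2: weight 11+3=14, value 40+21=61
- #3: weight 7, value 53
Best: 93 pts.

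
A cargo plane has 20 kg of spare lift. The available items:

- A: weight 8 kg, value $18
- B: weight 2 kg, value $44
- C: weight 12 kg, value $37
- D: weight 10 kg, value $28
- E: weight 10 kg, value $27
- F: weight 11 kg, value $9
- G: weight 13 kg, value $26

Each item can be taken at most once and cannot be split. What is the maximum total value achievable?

Check high-value combinations within 20 kg:
- A+B+D: weight 8+2+10=20, value 18+44+28=90
- A+B+E: weight 8+2+10=20, value 18+44+27=89
- B+C: weight 2+12=14, value 44+37=81
- B+D: weight 2+10=12, value 44+28=72
Best: $90.

$90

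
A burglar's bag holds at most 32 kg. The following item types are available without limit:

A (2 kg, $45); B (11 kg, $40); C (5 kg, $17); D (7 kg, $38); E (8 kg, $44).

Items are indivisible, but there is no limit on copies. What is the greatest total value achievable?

Best value-per-unit is A at 45/2, and filling with it alone uses weight 16×2=32. No mix of the others beats 16×45 = 720.

$720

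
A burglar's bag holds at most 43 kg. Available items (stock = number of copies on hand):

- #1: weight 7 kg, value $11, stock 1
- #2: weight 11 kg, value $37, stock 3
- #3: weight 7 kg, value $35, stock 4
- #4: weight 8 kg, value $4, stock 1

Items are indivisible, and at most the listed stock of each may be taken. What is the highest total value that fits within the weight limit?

$179

Best selections within weight 43 and stock limits:
- 2×#2 + 3×#3: weight 43, value 179
- 1×#2 + 4×#3: weight 39, value 177
Best: $179.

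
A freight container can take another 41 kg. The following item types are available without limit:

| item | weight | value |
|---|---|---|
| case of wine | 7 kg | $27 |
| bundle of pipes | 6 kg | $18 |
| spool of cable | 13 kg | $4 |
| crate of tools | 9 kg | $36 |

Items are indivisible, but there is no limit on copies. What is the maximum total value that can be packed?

Best value-per-unit is crate of tools at 36/9; filling with it alone gives 4×36 = 144.
Optimal mix: 2×case of wine + 3×crate of tools → weight 41, value 162.

$162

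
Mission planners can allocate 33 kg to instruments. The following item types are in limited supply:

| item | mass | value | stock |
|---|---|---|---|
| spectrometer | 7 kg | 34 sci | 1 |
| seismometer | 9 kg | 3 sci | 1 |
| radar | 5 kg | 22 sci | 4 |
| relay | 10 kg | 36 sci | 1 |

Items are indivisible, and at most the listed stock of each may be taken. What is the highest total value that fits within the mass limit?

Top feasible selections:
- 1×spectrometer + 3×radar + 1×relay: mass 32, value 136
- 4×radar + 1×relay: mass 30, value 124
- 1×spectrometer + 4×radar: mass 27, value 122
Best: 136 sci.

136 sci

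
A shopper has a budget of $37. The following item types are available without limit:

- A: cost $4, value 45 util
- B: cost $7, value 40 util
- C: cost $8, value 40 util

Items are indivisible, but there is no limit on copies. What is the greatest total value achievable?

405 util

Best value-per-unit is A at 45/4, and filling with it alone uses cost 9×4=36. No mix of the others beats 9×45 = 405.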